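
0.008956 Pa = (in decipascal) 0.08956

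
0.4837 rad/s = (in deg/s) 27.71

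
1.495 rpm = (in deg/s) 8.97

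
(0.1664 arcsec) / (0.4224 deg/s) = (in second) 0.0001094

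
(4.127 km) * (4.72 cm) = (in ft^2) 2097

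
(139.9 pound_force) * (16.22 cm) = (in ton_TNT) 2.412e-08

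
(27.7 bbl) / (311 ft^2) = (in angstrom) 1.524e+09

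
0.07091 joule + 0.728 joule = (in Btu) 0.0007572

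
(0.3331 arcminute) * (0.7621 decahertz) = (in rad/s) 0.0007384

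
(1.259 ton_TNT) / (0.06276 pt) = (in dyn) 2.379e+19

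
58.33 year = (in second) 1.839e+09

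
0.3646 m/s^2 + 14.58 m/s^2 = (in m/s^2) 14.94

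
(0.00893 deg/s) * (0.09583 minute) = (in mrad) 0.8962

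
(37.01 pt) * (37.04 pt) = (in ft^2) 0.001836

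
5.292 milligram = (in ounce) 0.0001867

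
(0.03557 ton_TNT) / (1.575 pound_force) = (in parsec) 6.884e-10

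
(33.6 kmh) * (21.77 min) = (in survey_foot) 4e+04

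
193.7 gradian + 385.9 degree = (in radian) 9.778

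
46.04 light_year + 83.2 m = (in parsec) 14.12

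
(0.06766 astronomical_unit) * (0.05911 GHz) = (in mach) 1.757e+15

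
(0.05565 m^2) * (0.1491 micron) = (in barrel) 5.219e-08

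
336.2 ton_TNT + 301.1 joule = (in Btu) 1.333e+09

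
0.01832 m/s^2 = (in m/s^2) 0.01832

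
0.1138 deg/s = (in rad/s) 0.001986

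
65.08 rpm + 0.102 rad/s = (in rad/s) 6.917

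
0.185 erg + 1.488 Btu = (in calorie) 375.2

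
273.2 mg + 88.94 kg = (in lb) 196.1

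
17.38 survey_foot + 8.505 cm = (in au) 3.598e-11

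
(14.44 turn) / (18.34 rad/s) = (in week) 8.18e-06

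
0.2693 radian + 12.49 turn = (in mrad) 7.875e+04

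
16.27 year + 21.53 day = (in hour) 1.43e+05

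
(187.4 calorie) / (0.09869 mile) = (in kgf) 0.5034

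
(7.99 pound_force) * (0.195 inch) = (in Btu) 0.0001668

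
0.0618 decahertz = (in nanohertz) 6.18e+08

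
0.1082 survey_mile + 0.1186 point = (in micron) 1.741e+08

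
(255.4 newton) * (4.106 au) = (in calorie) 3.75e+13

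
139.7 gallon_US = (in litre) 528.8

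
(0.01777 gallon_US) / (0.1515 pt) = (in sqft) 13.55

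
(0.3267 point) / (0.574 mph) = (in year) 1.424e-11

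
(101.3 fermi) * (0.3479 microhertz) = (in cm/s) 3.524e-18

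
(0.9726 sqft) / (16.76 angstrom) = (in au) 0.0003604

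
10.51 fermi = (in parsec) 3.406e-31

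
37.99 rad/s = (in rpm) 362.8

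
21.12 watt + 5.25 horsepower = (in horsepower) 5.278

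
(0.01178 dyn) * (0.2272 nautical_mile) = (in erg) 495.7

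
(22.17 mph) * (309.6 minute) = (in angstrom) 1.841e+15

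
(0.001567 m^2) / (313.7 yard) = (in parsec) 1.77e-22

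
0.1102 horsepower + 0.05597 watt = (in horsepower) 0.1103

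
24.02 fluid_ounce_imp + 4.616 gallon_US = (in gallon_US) 4.796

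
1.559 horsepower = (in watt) 1163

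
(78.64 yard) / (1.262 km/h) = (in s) 205.1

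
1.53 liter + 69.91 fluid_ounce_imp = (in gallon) 0.9289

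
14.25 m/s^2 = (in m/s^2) 14.25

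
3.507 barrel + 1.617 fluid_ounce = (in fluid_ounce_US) 1.886e+04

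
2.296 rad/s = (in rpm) 21.93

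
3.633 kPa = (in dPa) 3.633e+04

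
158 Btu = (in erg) 1.667e+12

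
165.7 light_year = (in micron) 1.568e+24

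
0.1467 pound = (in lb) 0.1467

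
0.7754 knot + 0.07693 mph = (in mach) 0.001273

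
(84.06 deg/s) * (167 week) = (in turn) 2.358e+07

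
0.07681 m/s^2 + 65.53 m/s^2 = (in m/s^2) 65.61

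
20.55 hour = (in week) 0.1223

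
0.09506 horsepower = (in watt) 70.89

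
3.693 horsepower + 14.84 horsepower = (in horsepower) 18.53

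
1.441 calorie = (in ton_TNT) 1.441e-09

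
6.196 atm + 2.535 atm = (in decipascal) 8.847e+06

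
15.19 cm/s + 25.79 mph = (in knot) 22.71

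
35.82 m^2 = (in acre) 0.008851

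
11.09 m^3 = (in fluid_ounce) 3.75e+05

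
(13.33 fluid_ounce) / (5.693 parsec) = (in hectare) 2.244e-25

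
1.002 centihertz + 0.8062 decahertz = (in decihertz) 80.72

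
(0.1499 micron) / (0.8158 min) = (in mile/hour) 6.85e-09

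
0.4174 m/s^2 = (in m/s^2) 0.4174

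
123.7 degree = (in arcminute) 7422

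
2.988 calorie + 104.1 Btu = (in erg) 1.098e+12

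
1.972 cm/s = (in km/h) 0.07099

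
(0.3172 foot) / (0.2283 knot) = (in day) 9.528e-06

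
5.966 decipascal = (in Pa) 0.5966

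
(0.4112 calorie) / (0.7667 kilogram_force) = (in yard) 0.2502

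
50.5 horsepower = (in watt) 3.766e+04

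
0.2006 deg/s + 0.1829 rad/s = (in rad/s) 0.1864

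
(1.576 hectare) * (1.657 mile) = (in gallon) 1.11e+10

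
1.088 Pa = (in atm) 1.074e-05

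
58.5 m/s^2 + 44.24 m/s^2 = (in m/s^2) 102.7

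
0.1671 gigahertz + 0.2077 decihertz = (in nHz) 1.671e+17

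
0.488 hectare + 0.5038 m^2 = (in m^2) 4881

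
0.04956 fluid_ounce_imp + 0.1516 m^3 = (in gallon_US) 40.05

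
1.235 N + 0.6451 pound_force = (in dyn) 4.105e+05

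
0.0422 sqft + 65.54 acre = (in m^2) 2.652e+05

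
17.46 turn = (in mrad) 1.097e+05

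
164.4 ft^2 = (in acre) 0.003774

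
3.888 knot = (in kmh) 7.201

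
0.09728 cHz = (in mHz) 0.9728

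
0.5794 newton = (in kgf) 0.05908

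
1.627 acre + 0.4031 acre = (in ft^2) 8.843e+04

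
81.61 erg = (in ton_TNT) 1.951e-15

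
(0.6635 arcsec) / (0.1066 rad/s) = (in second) 3.018e-05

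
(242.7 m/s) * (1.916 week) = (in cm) 2.812e+10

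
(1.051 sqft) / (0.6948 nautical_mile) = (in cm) 0.007588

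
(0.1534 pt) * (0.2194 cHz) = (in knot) 2.308e-07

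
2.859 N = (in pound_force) 0.6427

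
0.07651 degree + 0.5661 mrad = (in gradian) 0.1211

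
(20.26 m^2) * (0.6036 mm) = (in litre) 12.23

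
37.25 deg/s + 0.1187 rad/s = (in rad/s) 0.7688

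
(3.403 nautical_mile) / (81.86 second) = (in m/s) 76.99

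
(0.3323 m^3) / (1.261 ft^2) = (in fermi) 2.837e+15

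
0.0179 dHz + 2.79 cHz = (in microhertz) 2.969e+04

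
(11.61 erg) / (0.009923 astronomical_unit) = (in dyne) 7.821e-11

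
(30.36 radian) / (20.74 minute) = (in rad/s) 0.0244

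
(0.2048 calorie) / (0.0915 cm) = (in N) 936.5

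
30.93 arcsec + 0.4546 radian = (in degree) 26.06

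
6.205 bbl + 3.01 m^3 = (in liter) 3997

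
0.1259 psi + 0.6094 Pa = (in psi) 0.126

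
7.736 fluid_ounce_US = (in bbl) 0.001439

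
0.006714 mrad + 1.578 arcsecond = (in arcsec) 2.963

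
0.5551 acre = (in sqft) 2.418e+04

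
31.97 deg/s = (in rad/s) 0.558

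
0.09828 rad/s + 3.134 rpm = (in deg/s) 24.44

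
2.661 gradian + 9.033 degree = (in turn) 0.03174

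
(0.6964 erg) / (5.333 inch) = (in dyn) 0.05141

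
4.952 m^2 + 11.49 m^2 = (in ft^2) 177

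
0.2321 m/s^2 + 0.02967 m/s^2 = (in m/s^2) 0.2618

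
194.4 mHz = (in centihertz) 19.44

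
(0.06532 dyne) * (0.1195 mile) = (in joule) 0.0001256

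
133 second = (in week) 0.0002199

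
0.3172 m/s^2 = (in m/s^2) 0.3172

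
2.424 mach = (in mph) 1846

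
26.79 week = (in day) 187.5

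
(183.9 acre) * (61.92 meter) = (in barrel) 2.898e+08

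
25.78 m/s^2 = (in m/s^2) 25.78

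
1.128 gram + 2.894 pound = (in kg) 1.314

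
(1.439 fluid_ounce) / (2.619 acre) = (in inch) 1.581e-07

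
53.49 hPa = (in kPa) 5.349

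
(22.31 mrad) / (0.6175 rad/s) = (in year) 1.146e-09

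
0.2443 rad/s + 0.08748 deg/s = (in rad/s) 0.2458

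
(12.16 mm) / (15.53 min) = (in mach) 3.833e-08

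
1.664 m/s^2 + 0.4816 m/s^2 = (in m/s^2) 2.146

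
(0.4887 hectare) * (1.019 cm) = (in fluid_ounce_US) 1.684e+06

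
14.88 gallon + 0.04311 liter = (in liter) 56.37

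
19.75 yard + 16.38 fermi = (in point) 5.119e+04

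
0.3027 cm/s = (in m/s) 0.003027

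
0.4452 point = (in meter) 0.0001571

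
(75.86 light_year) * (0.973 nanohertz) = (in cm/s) 6.983e+10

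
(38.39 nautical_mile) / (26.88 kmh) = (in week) 0.01574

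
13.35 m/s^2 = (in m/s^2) 13.35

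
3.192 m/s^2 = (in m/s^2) 3.192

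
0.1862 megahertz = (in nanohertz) 1.862e+14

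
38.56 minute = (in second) 2314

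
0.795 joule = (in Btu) 0.0007535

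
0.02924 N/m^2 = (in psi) 4.241e-06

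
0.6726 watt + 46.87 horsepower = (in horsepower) 46.87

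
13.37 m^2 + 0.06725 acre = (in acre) 0.07055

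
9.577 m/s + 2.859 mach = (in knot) 1911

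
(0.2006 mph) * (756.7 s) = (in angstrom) 6.786e+11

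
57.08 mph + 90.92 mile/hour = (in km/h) 238.2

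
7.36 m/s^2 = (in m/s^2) 7.36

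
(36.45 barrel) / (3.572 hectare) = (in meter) 0.0001622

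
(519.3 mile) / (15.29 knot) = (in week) 0.1757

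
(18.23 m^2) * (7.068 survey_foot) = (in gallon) 1.037e+04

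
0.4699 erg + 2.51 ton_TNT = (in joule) 1.05e+10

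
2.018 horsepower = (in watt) 1505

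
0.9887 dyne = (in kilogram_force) 1.008e-06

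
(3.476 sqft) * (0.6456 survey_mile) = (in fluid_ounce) 1.135e+07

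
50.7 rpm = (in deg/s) 304.2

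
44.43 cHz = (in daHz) 0.04443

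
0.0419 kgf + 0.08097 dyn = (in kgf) 0.0419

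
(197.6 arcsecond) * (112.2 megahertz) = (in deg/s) 6.159e+06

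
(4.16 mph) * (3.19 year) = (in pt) 5.303e+11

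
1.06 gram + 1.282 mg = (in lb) 0.00234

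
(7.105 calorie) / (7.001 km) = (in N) 0.004246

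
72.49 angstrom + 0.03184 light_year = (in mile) 1.872e+11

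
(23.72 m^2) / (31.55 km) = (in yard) 0.0008222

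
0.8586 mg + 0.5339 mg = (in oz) 4.912e-05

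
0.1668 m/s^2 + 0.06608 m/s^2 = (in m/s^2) 0.2329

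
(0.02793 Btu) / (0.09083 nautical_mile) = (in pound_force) 0.03938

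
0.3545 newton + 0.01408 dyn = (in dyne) 3.545e+04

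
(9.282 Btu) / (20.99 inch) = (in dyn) 1.837e+09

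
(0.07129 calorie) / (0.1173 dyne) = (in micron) 2.543e+11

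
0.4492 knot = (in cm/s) 23.11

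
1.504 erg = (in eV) 9.387e+11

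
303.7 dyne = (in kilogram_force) 0.0003097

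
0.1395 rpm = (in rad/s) 0.01461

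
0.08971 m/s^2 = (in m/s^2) 0.08971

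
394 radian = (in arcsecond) 8.127e+07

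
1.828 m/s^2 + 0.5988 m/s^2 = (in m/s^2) 2.427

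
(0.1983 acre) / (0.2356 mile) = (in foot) 6.944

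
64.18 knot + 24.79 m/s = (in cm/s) 5781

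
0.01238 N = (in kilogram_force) 0.001262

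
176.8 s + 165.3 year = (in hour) 1.448e+06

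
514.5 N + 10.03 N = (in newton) 524.5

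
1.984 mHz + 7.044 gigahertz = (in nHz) 7.044e+18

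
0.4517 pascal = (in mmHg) 0.003388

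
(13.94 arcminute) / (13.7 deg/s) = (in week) 2.804e-08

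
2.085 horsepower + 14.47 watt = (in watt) 1569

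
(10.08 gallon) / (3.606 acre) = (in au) 1.748e-17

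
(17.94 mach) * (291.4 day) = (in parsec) 4.984e-06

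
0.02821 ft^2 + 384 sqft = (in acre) 0.008816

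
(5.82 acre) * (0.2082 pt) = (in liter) 1730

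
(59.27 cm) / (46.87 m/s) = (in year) 4.01e-10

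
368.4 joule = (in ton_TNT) 8.805e-08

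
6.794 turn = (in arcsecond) 8.805e+06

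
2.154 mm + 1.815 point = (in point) 7.921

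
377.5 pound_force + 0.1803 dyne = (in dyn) 1.679e+08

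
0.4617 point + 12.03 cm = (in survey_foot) 0.3952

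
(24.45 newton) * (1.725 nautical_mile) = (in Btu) 74.03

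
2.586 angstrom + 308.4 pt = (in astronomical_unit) 7.273e-13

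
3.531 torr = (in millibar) 4.708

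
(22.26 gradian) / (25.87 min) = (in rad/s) 0.0002253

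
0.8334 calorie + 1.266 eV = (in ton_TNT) 8.334e-10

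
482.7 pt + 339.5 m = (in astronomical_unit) 2.271e-09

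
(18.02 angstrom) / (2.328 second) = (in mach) 2.273e-12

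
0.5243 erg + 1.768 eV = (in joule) 5.243e-08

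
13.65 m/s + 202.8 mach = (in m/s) 6.907e+04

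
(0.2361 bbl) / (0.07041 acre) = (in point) 0.3734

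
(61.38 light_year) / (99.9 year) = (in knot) 3.583e+08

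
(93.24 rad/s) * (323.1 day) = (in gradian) 1.657e+11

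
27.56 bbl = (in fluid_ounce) 1.482e+05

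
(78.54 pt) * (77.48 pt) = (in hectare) 7.573e-08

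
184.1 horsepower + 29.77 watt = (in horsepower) 184.1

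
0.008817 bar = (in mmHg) 6.613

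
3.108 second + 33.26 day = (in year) 0.09112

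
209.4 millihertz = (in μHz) 2.094e+05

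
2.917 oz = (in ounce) 2.917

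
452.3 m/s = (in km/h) 1628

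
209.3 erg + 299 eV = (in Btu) 1.984e-08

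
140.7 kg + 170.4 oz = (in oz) 5133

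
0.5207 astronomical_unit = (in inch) 3.067e+12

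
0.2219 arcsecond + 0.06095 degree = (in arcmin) 3.661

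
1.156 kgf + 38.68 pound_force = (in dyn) 1.834e+07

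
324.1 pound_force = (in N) 1442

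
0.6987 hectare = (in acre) 1.727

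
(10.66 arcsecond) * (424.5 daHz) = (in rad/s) 0.2194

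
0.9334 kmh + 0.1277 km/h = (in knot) 0.5729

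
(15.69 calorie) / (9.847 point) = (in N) 1.89e+04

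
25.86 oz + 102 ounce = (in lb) 7.991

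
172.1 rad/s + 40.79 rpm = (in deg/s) 1.011e+04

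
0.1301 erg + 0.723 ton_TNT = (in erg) 3.025e+16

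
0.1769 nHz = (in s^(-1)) 1.769e-10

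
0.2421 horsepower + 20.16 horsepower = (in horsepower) 20.4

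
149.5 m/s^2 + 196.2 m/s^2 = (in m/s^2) 345.7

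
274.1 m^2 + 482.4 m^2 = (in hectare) 0.07565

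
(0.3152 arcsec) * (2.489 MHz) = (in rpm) 36.32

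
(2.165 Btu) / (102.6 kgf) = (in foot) 7.448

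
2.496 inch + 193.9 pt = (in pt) 373.6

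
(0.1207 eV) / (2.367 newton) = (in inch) 3.217e-19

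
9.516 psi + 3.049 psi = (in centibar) 86.63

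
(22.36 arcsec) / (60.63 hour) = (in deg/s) 2.846e-08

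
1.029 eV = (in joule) 1.649e-19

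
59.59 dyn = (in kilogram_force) 6.076e-05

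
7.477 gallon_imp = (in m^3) 0.03399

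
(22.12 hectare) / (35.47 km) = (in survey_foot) 20.46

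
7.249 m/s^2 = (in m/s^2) 7.249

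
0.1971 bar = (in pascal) 1.971e+04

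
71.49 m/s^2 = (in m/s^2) 71.49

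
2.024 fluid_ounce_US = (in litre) 0.05986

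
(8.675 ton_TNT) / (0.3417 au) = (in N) 0.7101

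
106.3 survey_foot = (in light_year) 3.425e-15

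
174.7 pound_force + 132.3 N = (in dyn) 9.094e+07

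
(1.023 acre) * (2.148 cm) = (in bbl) 559.3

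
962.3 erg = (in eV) 6.006e+14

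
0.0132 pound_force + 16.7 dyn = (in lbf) 0.01324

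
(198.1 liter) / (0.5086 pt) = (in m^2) 1104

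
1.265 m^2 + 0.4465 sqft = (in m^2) 1.306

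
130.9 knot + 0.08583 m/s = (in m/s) 67.43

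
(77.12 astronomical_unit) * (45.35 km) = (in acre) 1.293e+14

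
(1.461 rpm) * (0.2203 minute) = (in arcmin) 6952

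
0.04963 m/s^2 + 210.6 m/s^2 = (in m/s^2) 210.6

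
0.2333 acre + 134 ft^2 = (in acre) 0.2364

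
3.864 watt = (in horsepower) 0.005182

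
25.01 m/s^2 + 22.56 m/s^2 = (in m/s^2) 47.57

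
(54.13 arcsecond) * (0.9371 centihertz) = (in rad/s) 2.459e-06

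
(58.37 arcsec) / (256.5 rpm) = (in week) 1.742e-11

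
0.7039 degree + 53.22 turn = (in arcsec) 6.898e+07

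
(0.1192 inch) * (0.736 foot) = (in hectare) 6.792e-08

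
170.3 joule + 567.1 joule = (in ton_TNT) 1.762e-07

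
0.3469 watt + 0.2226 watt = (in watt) 0.5695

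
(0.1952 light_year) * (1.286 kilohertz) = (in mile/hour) 5.313e+18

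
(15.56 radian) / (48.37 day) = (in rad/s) 3.723e-06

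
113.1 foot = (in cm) 3447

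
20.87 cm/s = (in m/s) 0.2087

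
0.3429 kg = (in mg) 3.429e+05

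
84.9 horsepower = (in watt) 6.331e+04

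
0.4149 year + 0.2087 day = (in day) 151.6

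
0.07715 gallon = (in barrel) 0.001837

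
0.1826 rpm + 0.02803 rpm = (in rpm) 0.2106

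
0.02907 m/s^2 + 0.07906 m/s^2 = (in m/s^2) 0.1081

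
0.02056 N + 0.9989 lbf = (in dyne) 4.464e+05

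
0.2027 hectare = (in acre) 0.5009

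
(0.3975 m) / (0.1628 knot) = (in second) 4.746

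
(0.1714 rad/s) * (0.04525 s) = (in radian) 0.007756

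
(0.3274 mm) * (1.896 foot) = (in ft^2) 0.002037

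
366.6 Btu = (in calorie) 9.244e+04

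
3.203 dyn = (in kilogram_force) 3.266e-06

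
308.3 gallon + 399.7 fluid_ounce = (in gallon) 311.4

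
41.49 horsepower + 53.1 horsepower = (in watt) 7.054e+04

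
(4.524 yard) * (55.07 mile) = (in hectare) 36.66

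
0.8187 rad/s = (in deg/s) 46.91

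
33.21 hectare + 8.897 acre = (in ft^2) 3.962e+06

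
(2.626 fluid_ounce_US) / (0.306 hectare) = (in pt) 7.194e-05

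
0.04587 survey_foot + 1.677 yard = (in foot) 5.077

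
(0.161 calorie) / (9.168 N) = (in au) 4.912e-13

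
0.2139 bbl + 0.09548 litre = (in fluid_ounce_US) 1153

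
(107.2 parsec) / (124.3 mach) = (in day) 9.046e+08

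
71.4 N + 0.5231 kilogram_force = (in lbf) 17.2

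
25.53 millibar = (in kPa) 2.553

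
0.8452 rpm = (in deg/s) 5.071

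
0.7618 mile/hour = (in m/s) 0.3406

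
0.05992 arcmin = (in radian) 1.743e-05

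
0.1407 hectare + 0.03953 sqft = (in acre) 0.3477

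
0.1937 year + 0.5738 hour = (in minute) 1.018e+05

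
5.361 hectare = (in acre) 13.25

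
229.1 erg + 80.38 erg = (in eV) 1.932e+14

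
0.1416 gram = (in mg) 141.6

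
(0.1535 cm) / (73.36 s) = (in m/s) 2.092e-05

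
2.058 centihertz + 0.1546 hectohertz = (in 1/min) 928.8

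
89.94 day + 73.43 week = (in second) 5.218e+07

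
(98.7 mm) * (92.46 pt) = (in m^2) 0.003219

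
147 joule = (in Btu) 0.1393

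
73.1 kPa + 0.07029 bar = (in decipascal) 8.013e+05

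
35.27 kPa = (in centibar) 35.27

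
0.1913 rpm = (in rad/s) 0.02003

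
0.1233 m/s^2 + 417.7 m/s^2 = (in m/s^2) 417.8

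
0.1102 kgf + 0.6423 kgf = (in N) 7.38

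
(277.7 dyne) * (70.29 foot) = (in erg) 5.95e+05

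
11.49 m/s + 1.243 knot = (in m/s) 12.13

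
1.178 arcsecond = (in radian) 5.711e-06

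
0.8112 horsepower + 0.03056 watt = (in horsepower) 0.8112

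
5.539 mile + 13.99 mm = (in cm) 8.914e+05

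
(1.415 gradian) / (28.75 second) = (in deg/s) 0.0443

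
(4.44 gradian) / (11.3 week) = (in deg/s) 5.847e-07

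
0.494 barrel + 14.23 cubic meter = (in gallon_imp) 3147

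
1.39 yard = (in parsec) 4.119e-17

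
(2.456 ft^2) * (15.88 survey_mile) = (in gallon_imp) 1.283e+06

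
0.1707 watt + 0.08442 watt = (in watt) 0.2551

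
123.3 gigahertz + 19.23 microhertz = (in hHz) 1.233e+09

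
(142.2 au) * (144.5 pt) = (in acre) 2.68e+08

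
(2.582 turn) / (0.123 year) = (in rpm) 3.994e-05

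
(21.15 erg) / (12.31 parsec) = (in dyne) 5.568e-19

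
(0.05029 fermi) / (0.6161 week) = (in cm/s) 1.35e-20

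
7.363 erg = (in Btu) 6.979e-10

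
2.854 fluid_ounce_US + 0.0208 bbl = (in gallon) 0.8959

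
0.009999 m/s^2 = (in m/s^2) 0.009999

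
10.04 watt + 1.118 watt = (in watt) 11.16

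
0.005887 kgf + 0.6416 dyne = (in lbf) 0.01298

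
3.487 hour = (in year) 0.0003981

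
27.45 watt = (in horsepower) 0.03681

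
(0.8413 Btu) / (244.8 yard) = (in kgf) 0.4044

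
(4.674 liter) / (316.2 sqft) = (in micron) 159.1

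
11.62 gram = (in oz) 0.4099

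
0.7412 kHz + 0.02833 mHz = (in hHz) 7.412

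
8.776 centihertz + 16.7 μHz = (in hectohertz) 0.0008778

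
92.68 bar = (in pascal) 9.268e+06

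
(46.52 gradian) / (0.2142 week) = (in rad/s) 5.641e-06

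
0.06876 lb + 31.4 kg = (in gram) 3.143e+04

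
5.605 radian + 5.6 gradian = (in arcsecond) 1.174e+06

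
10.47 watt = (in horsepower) 0.01404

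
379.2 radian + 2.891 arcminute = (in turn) 60.35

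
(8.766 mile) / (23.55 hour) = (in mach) 0.0004887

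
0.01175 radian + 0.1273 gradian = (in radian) 0.01375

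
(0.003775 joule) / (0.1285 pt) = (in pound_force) 18.72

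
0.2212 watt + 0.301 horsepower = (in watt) 224.7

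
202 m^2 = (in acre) 0.04992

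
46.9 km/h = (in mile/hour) 29.14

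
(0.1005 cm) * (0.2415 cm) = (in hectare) 2.427e-10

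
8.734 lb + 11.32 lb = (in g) 9096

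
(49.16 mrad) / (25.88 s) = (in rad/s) 0.0019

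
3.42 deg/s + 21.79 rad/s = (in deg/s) 1252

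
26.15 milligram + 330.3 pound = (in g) 1.498e+05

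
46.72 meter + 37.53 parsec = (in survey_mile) 7.196e+14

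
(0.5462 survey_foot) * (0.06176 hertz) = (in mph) 0.023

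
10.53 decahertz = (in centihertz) 1.053e+04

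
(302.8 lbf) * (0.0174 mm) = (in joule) 0.02344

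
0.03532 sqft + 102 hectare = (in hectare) 102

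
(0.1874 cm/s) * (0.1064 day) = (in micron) 1.723e+07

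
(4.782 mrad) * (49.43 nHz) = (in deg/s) 1.354e-08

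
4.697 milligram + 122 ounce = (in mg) 3.459e+06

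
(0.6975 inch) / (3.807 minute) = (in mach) 2.278e-07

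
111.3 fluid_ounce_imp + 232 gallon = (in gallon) 232.8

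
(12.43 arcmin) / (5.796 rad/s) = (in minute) 1.04e-05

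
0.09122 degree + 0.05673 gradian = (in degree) 0.1423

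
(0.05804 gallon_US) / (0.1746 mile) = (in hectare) 7.819e-11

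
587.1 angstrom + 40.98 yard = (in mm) 3.747e+04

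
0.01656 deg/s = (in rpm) 0.00276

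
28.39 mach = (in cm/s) 9.667e+05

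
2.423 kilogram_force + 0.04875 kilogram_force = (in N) 24.24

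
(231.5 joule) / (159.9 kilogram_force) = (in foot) 0.4844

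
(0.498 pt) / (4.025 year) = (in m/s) 1.384e-12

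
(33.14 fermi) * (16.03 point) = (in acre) 4.631e-20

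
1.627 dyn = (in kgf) 1.659e-06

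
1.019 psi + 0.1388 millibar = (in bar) 0.0704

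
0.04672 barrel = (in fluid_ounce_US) 251.2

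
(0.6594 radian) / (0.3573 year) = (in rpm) 5.588e-07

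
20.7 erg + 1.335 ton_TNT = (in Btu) 5.294e+06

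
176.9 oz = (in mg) 5.015e+06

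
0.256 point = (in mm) 0.09031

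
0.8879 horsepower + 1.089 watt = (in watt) 663.2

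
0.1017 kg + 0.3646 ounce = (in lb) 0.247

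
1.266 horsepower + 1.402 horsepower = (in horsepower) 2.668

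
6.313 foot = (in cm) 192.4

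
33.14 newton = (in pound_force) 7.45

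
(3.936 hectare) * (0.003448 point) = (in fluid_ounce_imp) 1685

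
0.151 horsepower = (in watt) 112.6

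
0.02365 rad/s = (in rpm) 0.2258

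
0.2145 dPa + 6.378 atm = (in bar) 6.463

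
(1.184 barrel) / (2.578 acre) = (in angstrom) 1.804e+05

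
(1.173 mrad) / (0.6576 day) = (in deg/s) 1.183e-06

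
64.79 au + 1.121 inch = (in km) 9.692e+09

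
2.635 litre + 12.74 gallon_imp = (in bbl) 0.3809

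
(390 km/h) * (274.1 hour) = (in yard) 1.169e+08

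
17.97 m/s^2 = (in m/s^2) 17.97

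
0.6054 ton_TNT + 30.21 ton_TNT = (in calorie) 3.082e+10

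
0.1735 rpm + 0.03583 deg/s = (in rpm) 0.1795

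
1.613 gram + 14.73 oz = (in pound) 0.9242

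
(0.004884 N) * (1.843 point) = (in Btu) 3.01e-09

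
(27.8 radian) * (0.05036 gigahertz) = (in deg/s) 8.021e+10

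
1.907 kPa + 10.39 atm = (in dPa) 1.055e+07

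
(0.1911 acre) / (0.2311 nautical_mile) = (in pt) 5122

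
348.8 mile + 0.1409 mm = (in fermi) 5.613e+20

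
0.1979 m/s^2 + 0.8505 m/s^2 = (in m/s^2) 1.048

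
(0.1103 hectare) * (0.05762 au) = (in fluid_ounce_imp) 3.346e+17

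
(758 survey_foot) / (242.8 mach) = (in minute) 4.658e-05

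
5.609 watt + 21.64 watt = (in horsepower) 0.03654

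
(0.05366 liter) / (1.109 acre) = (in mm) 1.196e-05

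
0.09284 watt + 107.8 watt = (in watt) 107.9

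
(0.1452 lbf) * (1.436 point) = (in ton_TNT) 7.82e-14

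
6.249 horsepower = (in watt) 4660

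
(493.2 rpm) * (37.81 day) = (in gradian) 1.074e+10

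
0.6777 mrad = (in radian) 0.0006777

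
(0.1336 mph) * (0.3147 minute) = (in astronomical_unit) 7.538e-12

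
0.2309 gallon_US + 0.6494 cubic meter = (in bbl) 4.09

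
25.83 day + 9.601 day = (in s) 3.061e+06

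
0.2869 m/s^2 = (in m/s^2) 0.2869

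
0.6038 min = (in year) 1.149e-06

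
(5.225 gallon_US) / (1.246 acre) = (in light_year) 4.146e-22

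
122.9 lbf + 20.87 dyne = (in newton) 546.7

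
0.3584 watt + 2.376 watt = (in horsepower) 0.003667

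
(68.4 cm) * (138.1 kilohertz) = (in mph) 2.113e+05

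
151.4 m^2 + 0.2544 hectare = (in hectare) 0.2695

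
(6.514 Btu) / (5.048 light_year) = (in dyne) 1.439e-08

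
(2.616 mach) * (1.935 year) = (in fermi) 5.436e+25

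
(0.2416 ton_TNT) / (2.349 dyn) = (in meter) 4.303e+13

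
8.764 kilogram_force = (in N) 85.95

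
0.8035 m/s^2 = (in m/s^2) 0.8035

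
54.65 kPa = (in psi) 7.926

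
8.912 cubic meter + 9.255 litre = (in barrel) 56.11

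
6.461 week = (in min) 6.513e+04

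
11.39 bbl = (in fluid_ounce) 6.123e+04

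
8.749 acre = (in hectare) 3.541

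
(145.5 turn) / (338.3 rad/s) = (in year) 8.569e-08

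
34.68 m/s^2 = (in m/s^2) 34.68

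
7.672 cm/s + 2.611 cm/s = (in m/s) 0.1028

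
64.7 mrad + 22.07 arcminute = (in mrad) 71.12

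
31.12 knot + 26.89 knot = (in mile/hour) 66.76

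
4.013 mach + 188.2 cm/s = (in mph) 3061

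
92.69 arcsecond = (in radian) 0.0004494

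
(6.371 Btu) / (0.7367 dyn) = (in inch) 3.592e+10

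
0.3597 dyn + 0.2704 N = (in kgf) 0.02757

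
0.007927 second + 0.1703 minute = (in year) 3.243e-07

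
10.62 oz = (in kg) 0.3011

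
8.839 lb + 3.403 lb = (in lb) 12.24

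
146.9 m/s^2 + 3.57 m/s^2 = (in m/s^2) 150.5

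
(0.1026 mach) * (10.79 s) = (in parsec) 1.222e-14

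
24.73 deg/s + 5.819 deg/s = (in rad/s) 0.5332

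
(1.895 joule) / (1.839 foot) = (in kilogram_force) 0.3447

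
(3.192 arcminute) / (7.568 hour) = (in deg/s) 1.953e-06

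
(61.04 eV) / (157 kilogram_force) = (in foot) 2.084e-20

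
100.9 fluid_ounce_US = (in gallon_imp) 0.6564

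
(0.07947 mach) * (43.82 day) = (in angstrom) 1.024e+18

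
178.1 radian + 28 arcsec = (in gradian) 1.134e+04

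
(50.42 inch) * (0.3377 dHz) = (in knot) 0.08407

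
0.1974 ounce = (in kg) 0.005596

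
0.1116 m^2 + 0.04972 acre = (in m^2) 201.3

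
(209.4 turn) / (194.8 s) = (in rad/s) 6.754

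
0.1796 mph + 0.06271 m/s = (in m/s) 0.143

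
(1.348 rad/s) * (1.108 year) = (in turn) 7.496e+06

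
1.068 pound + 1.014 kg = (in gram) 1498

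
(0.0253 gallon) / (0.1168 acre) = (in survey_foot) 6.647e-07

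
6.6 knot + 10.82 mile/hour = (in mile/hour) 18.42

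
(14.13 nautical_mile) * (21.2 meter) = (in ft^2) 5.972e+06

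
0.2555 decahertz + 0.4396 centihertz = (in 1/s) 2.559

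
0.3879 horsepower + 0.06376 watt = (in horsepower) 0.388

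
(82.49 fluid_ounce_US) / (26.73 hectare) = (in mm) 9.127e-06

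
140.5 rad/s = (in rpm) 1342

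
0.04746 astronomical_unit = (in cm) 7.1e+11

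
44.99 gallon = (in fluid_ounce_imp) 5994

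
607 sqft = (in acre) 0.01393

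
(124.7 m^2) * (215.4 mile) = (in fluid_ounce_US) 1.462e+12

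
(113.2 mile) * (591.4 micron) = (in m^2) 107.7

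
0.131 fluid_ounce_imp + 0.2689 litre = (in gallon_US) 0.07202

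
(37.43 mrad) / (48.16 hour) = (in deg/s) 1.237e-05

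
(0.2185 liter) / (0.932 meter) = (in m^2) 0.0002344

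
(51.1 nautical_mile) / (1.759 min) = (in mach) 2.633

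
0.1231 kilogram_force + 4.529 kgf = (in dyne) 4.562e+06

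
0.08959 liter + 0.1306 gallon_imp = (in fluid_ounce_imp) 24.05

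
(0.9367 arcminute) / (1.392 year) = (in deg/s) 3.556e-10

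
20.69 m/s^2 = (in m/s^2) 20.69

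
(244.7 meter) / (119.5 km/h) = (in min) 0.1229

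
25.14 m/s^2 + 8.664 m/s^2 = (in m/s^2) 33.8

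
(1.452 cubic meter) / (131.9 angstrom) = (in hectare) 1.101e+04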